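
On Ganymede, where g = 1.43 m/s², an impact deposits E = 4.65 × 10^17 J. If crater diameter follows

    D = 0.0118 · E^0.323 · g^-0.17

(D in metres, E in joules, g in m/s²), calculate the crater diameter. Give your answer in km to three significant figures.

D ≈ 5.65 km

E^0.323 = (4.65 × 10^17)^0.323 = 5.088 × 10^5
g^-0.17 = 1.43^-0.17 = 0.9410
D = 0.0118 × 5.088 × 10^5 × 0.9410 = 5650 m
   = 5.650 km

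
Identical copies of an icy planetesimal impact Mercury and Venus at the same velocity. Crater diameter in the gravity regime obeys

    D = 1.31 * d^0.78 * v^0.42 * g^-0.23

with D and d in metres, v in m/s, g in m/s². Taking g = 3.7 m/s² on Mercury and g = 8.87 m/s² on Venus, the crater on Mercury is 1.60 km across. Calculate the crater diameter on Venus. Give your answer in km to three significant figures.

D ≈ 1.31 km

All impactor-dependent factors cancel in the ratio, leaving D_Venus/D_Mercury = (g_Venus/g_Mercury)^-0.23.
(8.87/3.7)^-0.23 = 2.397^-0.23 = 0.8179
D_Venus = 0.8179 × 1.60 km = 1.31 km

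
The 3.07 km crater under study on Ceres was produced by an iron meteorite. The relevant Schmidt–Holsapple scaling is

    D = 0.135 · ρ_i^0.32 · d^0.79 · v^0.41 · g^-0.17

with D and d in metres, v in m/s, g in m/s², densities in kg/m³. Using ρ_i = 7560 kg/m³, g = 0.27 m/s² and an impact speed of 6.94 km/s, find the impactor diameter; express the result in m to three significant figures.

Rearranging for d: d = [D / (0.135 · 7560^0.32 · 6940^0.41 · 0.27^-0.17)]^(1/0.79).
D = 3070 m.
7560^0.32 = 17.42
6940^0.41 = 37.58
0.27^-0.17 = 1.249
Denominator = 0.135 × 17.42 × 37.58 × 1.249 = 110.4
D / 110.4 = 3070 / 110.4 = 27.81
d = 27.81^(1/0.79) = 27.81^1.2658 = 67.31 m

d ≈ 67.3 m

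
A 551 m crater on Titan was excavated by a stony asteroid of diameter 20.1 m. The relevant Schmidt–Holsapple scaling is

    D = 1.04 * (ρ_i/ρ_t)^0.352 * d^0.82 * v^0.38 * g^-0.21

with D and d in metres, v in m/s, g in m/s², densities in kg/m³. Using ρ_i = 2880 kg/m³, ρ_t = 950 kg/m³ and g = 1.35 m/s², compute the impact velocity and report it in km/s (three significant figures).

v ≈ 9.60 km/s

Rearranging for v: v = [D / (1.04 · (2880/950)^0.352 · 20.1^0.82 · 1.35^-0.21)]^(1/0.38).
(2880/950)^0.352 = 1.478
20.1^0.82 = 11.71
1.35^-0.21 = 0.9389
Denominator = 1.04 × 1.478 × 11.71 × 0.9389 = 16.90
D / 16.90 = 551 / 16.90 = 32.60
v = 32.60^(1/0.38) = 32.60^2.6316 = 9598 m/s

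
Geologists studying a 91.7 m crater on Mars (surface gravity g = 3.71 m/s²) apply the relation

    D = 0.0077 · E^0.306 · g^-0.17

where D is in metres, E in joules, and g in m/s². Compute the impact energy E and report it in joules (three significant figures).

E ≈ 4.33 × 10^13 J

Rearranging: E = [D / (0.0077 · g^-0.17)]^(1/0.306).
g^-0.17 = 3.71^-0.17 = 0.8002
D / (0.0077 × 0.8002) = 91.7 / (6.162 × 10^-3) = 1.488 × 10^4
E = (1.488 × 10^4)^3.268 = 4.326 × 10^13 J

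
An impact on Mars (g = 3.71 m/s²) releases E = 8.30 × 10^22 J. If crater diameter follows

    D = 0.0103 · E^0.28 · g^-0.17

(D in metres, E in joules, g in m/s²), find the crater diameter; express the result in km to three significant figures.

E^0.28 = (8.30 × 10^22)^0.28 = 2.614 × 10^6
g^-0.17 = 3.71^-0.17 = 0.8002
D = 0.0103 × 2.614 × 10^6 × 0.8002 = 21545 m
   = 21.54 km

D ≈ 21.5 km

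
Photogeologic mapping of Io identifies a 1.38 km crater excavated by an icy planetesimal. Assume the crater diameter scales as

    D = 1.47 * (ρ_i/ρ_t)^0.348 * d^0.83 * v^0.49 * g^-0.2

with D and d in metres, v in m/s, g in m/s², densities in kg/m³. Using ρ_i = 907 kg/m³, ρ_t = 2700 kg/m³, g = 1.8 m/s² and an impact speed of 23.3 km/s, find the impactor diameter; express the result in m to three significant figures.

Rearranging for d: d = [D / (1.47 · (907/2700)^0.348 · 23300^0.49 · 1.8^-0.2)]^(1/0.83).
D = 1380 m.
(907/2700)^0.348 = 0.6841
23300^0.49 = 138.0
1.8^-0.2 = 0.8891
Denominator = 1.47 × 0.6841 × 138.0 × 0.8891 = 123.4
D / 123.4 = 1380 / 123.4 = 11.18
d = 11.18^(1/0.83) = 11.18^1.2048 = 18.33 m

d ≈ 18.3 m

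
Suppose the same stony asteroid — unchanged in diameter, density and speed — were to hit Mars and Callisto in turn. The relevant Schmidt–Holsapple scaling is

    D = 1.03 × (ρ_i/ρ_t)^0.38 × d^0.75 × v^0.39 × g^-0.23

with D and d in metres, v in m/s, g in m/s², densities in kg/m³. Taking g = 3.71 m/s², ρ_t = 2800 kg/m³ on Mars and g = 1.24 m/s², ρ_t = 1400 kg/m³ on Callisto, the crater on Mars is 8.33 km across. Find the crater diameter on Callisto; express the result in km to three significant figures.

The impactor-only factors (d, v, ρ_i) cancel in the ratio, leaving D_Callisto/D_Mars = (g_Callisto/g_Mars)^-0.23 · (ρ_t,Mars/ρ_t,Callisto)^0.38.
(1.24/3.71)^-0.23 = 0.3342^-0.23 = 1.287
(2800/1400)^0.38 = 2.000^0.38 = 1.301
Ratio = 1.287 × 1.301 = 1.674
D_Callisto = 1.674 × 8.33 km = 13.9 km

D ≈ 13.9 km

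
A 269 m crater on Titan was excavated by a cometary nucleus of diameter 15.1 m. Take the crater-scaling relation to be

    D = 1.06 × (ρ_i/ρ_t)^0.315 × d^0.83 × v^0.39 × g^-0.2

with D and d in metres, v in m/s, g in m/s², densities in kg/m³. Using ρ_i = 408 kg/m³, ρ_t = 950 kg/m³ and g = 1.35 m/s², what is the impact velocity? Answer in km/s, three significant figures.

v ≈ 10.5 km/s

Rearranging for v: v = [D / (1.06 · (408/950)^0.315 · 15.1^0.83 · 1.35^-0.2)]^(1/0.39).
(408/950)^0.315 = 0.7663
15.1^0.83 = 9.518
1.35^-0.2 = 0.9417
Denominator = 1.06 × 0.7663 × 9.518 × 0.9417 = 7.281
D / 7.281 = 269 / 7.281 = 36.95
v = 36.95^(1/0.39) = 36.95^2.5641 = 10460 m/s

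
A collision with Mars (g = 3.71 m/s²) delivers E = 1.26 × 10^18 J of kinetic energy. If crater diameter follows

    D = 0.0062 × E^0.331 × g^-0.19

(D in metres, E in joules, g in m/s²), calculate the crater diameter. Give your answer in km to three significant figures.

E^0.331 = (1.26 × 10^18)^0.331 = 9.800 × 10^5
g^-0.19 = 3.71^-0.19 = 0.7795
D = 0.0062 × 9.800 × 10^5 × 0.7795 = 4736 m
   = 4.736 km

D ≈ 4.74 km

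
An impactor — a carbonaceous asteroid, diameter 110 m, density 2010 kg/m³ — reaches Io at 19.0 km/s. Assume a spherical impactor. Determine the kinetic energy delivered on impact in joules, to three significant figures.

E ≈ 2.53 × 10^17 J

v = 19000 m/s.
Mass m = (π/6) ρ d³ = (π/6) × 2010 × (110)³ = 1.401 × 10^9 kg
E = ½ m v² = 0.5 × 1.401 × 10^9 × (19000)² = 2.529 × 10^17 J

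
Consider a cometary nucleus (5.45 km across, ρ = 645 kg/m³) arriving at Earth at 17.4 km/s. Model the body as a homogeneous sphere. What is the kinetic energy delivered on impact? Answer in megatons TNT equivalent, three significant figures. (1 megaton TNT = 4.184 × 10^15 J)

E ≈ 1.98 × 10^6 Mt TNT

d = 5450 m; v = 17400 m/s.
Mass m = (π/6) ρ d³ = (π/6) × 645 × (5450)³ = 5.467 × 10^13 kg
E = ½ m v² = 0.5 × 5.467 × 10^13 × (17400)² = 8.276 × 10^21 J
   = 8.276 × 10^21 / 4.184×10^15 = 1.978 × 10^6 Mt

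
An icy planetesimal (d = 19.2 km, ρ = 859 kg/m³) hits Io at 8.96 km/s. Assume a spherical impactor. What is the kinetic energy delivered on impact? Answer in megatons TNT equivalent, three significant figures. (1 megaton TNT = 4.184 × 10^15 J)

E ≈ 3.05 × 10^7 Mt TNT

d = 19200 m; v = 8960 m/s.
Mass m = (π/6) ρ d³ = (π/6) × 859 × (19200)³ = 3.183 × 10^15 kg
E = ½ m v² = 0.5 × 3.183 × 10^15 × (8960)² = 1.278 × 10^23 J
   = 1.278 × 10^23 / 4.184×10^15 = 3.054 × 10^7 Mt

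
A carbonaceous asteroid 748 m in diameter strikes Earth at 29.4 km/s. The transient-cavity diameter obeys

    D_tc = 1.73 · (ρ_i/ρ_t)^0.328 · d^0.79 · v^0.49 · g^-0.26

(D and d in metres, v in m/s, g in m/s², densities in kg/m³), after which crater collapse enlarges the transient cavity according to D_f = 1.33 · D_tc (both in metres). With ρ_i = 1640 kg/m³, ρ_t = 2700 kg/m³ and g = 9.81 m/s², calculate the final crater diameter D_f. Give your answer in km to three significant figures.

v = 29400 m/s.
(ρ_i/ρ_t)^0.328 = (1640/2700)^0.328 = 0.8491
d^0.79 = 748^0.79 = 186.4
v^0.49 = 29400^0.49 = 154.7
g^-0.26 = 9.81^-0.26 = 0.5523
D_tc = 1.73 × 0.8491 × 186.4 × 154.7 × 0.5523 = 23390 m
D_f = 1.33 × 23390 = 31109 m
     = 31.11 km

D_f ≈ 31.1 km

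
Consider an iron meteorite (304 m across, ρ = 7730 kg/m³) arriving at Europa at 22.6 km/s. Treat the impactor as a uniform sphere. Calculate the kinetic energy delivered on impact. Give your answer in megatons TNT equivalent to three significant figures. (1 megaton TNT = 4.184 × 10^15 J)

v = 22600 m/s.
Mass m = (π/6) ρ d³ = (π/6) × 7730 × (304)³ = 1.137 × 10^11 kg
E = ½ m v² = 0.5 × 1.137 × 10^11 × (22600)² = 2.904 × 10^19 J
   = 2.904 × 10^19 / 4.184×10^15 = 6941 Mt

E ≈ 6940 Mt TNT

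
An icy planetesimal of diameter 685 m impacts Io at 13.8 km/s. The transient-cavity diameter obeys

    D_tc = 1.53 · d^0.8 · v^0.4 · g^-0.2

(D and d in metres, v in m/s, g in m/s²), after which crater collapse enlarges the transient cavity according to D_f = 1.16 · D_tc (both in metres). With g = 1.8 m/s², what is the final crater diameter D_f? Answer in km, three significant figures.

D_f ≈ 13.3 km

v = 13800 m/s.
d^0.8 = 685^0.8 = 185.6
v^0.4 = 13800^0.4 = 45.28
g^-0.2 = 1.8^-0.2 = 0.8891
D_tc = 1.53 × 185.6 × 45.28 × 0.8891 = 11430 m
D_f = 1.16 × 11430 = 13259 m
     = 13.26 km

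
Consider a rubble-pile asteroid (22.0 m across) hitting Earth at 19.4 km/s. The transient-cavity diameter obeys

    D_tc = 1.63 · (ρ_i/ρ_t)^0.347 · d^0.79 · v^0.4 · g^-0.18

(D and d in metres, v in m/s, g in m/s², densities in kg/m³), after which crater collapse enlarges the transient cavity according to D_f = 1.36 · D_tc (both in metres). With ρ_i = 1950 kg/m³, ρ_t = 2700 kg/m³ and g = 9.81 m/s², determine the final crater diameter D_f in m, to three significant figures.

D_f ≈ 783 m

v = 19400 m/s.
(ρ_i/ρ_t)^0.347 = (1950/2700)^0.347 = 0.8932
d^0.79 = 22^0.79 = 11.50
v^0.4 = 19400^0.4 = 51.89
g^-0.18 = 9.81^-0.18 = 0.6630
D_tc = 1.63 × 0.8932 × 11.50 × 51.89 × 0.6630 = 576.0 m
D_f = 1.36 × 576.0 = 783.4 m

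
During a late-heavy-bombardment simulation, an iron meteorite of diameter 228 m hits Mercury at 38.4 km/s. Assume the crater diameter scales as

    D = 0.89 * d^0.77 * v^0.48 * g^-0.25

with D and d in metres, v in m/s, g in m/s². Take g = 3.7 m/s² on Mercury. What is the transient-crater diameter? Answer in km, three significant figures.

D ≈ 6.66 km

In SI units: v = 38400 m/s.
d^0.77 = 228^0.77 = 65.40
v^0.48 = 38400^0.48 = 158.7
g^-0.25 = 3.7^-0.25 = 0.7210
D = 0.89 × 65.40 × 158.7 × 0.7210 = 6660 m
   = 6.660 km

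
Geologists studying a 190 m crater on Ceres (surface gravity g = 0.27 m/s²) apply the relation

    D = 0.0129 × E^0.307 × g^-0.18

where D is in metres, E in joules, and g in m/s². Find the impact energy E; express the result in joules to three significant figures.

E ≈ 1.75 × 10^13 J

Rearranging: E = [D / (0.0129 · g^-0.18)]^(1/0.307).
g^-0.18 = 0.27^-0.18 = 1.266
D / (0.0129 × 1.266) = 190 / (0.01633) = 1.164 × 10^4
E = (1.164 × 10^4)^3.2573 = 1.754 × 10^13 J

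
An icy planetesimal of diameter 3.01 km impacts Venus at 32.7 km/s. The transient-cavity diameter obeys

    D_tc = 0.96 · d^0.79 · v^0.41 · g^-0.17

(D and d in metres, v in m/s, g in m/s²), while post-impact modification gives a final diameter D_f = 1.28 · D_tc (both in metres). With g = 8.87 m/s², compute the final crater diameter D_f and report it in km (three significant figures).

In SI: d = 3010 m, v = 32700 m/s.
d^0.79 = 3010^0.79 = 559.8
v^0.41 = 32700^0.41 = 70.95
g^-0.17 = 8.87^-0.17 = 0.6900
D_tc = 0.96 × 559.8 × 70.95 × 0.6900 = 26310 m
D_f = 1.28 × 26310 = 33677 m
     = 33.68 km

D_f ≈ 33.7 km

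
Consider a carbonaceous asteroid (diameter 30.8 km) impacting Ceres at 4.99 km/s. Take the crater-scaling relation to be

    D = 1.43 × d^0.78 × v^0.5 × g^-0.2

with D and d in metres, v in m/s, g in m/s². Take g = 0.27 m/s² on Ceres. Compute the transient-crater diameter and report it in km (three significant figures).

D ≈ 416 km

In SI units: d = 30800 m, v = 4990 m/s.
d^0.78 = 30800^0.78 = 3170
v^0.5 = 4990^0.5 = 70.64
g^-0.2 = 0.27^-0.2 = 1.299
D = 1.43 × 3170 × 70.64 × 1.299 = 4.160 × 10^5 m
   = 416.0 km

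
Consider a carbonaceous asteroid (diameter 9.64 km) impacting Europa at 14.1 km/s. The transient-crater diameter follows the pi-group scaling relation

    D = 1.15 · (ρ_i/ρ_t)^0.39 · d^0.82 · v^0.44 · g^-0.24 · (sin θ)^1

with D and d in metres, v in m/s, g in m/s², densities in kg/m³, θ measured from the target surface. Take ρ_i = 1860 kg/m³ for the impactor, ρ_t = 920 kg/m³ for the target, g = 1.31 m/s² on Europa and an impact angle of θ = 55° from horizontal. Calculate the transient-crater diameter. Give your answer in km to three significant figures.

D ≈ 144 km

In SI units: d = 9640 m, v = 14100 m/s.
(ρ_i/ρ_t)^0.39 = (1860/920)^0.39 = 1.316
d^0.82 = 9640^0.82 = 1849
v^0.44 = 14100^0.44 = 66.94
g^-0.24 = 1.31^-0.24 = 0.9372
(sin 55°)^1 = 0.8192^1 = 0.8192
D = 1.15 × 1.316 × 1849 × 66.94 × 0.9372 × 0.8192 = 1.438 × 10^5 m
   = 143.8 km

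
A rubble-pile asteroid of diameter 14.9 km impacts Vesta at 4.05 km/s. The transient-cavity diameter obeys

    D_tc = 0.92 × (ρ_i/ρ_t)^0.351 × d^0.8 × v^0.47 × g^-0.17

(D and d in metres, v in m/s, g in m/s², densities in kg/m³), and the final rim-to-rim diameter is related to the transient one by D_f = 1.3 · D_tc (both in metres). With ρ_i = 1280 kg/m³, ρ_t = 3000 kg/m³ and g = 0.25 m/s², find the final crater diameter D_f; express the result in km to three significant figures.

D_f ≈ 121 km

In SI: d = 14900 m, v = 4050 m/s.
(ρ_i/ρ_t)^0.351 = (1280/3000)^0.351 = 0.7416
d^0.8 = 14900^0.8 = 2180
v^0.47 = 4050^0.47 = 49.60
g^-0.17 = 0.25^-0.17 = 1.266
D_tc = 0.92 × 0.7416 × 2180 × 49.60 × 1.266 = 93400 m
D_f = 1.3 × 93400 = 1.214 × 10^5 m
     = 121.4 km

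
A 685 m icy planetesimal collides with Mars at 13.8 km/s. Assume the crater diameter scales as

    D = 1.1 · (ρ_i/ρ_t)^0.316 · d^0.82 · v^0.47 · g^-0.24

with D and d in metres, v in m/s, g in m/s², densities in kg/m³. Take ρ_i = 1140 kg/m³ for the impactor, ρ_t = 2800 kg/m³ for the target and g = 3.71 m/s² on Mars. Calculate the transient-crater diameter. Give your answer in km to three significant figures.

In SI units: v = 13800 m/s.
(ρ_i/ρ_t)^0.316 = (1140/2800)^0.316 = 0.7528
d^0.82 = 685^0.82 = 211.5
v^0.47 = 13800^0.47 = 88.26
g^-0.24 = 3.71^-0.24 = 0.7300
D = 1.1 × 0.7528 × 211.5 × 88.26 × 0.7300 = 11284 m
   = 11.28 km

D ≈ 11.3 km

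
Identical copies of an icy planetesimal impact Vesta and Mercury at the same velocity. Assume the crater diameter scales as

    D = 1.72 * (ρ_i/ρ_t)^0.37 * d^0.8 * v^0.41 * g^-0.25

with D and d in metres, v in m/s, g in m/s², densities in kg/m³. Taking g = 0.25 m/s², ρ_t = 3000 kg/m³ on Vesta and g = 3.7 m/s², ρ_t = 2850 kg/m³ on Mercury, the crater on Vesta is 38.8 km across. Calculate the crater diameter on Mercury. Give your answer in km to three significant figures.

D ≈ 20.2 km

The impactor-only factors (d, v, ρ_i) cancel in the ratio, leaving D_Mercury/D_Vesta = (g_Mercury/g_Vesta)^-0.25 · (ρ_t,Vesta/ρ_t,Mercury)^0.37.
(3.7/0.25)^-0.25 = 14.80^-0.25 = 0.5098
(3000/2850)^0.37 = 1.053^0.37 = 1.019
Ratio = 0.5098 × 1.019 = 0.5195
D_Mercury = 0.5195 × 38.8 km = 20.2 km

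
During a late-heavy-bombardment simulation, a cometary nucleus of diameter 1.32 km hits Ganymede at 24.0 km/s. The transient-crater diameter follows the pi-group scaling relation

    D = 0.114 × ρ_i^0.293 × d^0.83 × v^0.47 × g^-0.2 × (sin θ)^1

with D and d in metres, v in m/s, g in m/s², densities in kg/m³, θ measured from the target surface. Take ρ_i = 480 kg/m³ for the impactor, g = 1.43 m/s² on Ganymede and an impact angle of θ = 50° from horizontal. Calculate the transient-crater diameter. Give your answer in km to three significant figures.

D ≈ 22.1 km

In SI units: d = 1320 m, v = 24000 m/s.
ρ_i^0.293 = 480^0.293 = 6.104
d^0.83 = 1320^0.83 = 389.1
v^0.47 = 24000^0.47 = 114.5
g^-0.2 = 1.43^-0.2 = 0.9310
(sin 50°)^1 = 0.7660^1 = 0.7660
D = 0.114 × 6.104 × 389.1 × 114.5 × 0.9310 × 0.7660 = 22109 m
   = 22.11 km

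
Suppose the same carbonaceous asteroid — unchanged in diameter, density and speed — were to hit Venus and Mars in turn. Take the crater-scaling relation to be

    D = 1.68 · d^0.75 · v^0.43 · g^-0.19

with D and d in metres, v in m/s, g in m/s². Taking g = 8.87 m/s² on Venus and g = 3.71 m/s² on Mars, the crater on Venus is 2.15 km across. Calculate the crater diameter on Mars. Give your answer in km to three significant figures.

D ≈ 2.54 km

All impactor-dependent factors cancel in the ratio, leaving D_Mars/D_Venus = (g_Mars/g_Venus)^-0.19.
(3.71/8.87)^-0.19 = 0.4183^-0.19 = 1.180
D_Mars = 1.180 × 2.15 km = 2.54 km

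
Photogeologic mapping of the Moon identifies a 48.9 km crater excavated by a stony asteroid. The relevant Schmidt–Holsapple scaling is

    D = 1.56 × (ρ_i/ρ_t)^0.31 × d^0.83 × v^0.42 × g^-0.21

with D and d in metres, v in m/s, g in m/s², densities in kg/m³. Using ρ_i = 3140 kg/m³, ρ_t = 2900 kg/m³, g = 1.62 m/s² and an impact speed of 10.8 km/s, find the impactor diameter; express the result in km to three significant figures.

d ≈ 2.61 km

Rearranging for d: d = [D / (1.56 · (3140/2900)^0.31 · 10800^0.42 · 1.62^-0.21)]^(1/0.83).
D = 48900 m.
(3140/2900)^0.31 = 1.025
10800^0.42 = 49.44
1.62^-0.21 = 0.9037
Denominator = 1.56 × 1.025 × 49.44 × 0.9037 = 71.44
D / 71.44 = 48900 / 71.44 = 684.5
d = 684.5^(1/0.83) = 684.5^1.2048 = 2607 m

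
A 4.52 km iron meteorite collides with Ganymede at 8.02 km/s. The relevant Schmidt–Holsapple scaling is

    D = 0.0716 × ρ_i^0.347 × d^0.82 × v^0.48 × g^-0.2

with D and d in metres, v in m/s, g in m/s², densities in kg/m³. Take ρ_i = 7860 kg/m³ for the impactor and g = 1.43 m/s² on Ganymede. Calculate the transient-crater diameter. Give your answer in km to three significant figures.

D ≈ 111 km

In SI units: d = 4520 m, v = 8020 m/s.
ρ_i^0.347 = 7860^0.347 = 22.48
d^0.82 = 4520^0.82 = 993.6
v^0.48 = 8020^0.48 = 74.82
g^-0.2 = 1.43^-0.2 = 0.9310
D = 0.0716 × 22.48 × 993.6 × 74.82 × 0.9310 = 1.114 × 10^5 m
   = 111.4 km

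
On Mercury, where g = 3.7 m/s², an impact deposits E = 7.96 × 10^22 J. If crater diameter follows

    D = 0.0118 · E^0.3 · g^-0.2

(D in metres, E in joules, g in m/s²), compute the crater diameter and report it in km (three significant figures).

E^0.3 = (7.96 × 10^22)^0.3 = 7.418 × 10^6
g^-0.2 = 3.7^-0.2 = 0.7698
D = 0.0118 × 7.418 × 10^6 × 0.7698 = 67382 m
   = 67.38 km

D ≈ 67.4 km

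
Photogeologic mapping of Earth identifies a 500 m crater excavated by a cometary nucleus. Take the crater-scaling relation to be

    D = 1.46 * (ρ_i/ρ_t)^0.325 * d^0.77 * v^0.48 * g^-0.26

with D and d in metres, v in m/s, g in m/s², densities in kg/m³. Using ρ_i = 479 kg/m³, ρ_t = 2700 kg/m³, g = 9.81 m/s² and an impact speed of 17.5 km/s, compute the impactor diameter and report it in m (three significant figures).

d ≈ 19.9 m

Rearranging for d: d = [D / (1.46 · (479/2700)^0.325 · 17500^0.48 · 9.81^-0.26)]^(1/0.77).
(479/2700)^0.325 = 0.5701
17500^0.48 = 108.8
9.81^-0.26 = 0.5523
Denominator = 1.46 × 0.5701 × 108.8 × 0.5523 = 50.02
D / 50.02 = 500 / 50.02 = 9.996
d = 9.996^(1/0.77) = 9.996^1.2987 = 19.88 m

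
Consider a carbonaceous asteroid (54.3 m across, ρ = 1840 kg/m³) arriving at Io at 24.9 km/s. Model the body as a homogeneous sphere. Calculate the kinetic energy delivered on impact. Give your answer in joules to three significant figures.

E ≈ 4.78 × 10^16 J

v = 24900 m/s.
Mass m = (π/6) ρ d³ = (π/6) × 1840 × (54.3)³ = 1.542 × 10^8 kg
E = ½ m v² = 0.5 × 1.542 × 10^8 × (24900)² = 4.780 × 10^16 J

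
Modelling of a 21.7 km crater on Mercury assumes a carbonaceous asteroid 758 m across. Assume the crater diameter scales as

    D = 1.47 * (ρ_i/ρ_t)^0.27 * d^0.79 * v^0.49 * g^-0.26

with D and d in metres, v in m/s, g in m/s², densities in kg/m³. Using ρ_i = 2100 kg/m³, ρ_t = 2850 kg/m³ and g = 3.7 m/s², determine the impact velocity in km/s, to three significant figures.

Rearranging for v: v = [D / (1.47 · (2100/2850)^0.27 · 758^0.79 · 3.7^-0.26)]^(1/0.49).
D = 21700 m.
(2100/2850)^0.27 = 0.9209
758^0.79 = 188.3
3.7^-0.26 = 0.7117
Denominator = 1.47 × 0.9209 × 188.3 × 0.7117 = 181.4
D / 181.4 = 21700 / 181.4 = 119.6
v = 119.6^(1/0.49) = 119.6^2.0408 = 17387 m/s

v ≈ 17.4 km/s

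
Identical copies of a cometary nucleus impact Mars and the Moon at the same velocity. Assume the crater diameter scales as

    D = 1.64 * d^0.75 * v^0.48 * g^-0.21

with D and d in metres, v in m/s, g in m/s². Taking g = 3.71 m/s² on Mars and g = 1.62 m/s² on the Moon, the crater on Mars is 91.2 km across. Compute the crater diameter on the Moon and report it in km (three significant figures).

All impactor-dependent factors cancel in the ratio, leaving D_Moon/D_Mars = (g_Moon/g_Mars)^-0.21.
(1.62/3.71)^-0.21 = 0.4367^-0.21 = 1.190
D_Moon = 1.190 × 91.2 km = 109 km

D ≈ 109 km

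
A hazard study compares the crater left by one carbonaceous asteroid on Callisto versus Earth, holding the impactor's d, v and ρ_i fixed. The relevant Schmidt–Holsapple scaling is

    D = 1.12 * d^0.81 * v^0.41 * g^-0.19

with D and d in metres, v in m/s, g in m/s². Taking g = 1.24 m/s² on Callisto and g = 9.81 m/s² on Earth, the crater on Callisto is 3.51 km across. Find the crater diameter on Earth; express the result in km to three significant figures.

All impactor-dependent factors cancel in the ratio, leaving D_Earth/D_Callisto = (g_Earth/g_Callisto)^-0.19.
(9.81/1.24)^-0.19 = 7.911^-0.19 = 0.6751
D_Earth = 0.6751 × 3.51 km = 2.37 km

D ≈ 2.37 km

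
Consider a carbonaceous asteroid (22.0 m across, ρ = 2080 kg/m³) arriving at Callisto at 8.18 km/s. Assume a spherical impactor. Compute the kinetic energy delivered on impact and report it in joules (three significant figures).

E ≈ 3.88 × 10^14 J

v = 8180 m/s.
Mass m = (π/6) ρ d³ = (π/6) × 2080 × (22)³ = 1.160 × 10^7 kg
E = ½ m v² = 0.5 × 1.160 × 10^7 × (8180)² = 3.881 × 10^14 J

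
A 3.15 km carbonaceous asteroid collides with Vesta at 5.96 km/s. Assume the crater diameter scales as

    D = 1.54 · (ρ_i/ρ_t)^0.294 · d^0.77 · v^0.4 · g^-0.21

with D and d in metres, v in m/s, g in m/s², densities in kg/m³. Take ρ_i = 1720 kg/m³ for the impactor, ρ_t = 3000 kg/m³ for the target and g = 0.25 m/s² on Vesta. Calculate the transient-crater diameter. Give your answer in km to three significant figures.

D ≈ 28.0 km

In SI units: d = 3150 m, v = 5960 m/s.
(ρ_i/ρ_t)^0.294 = (1720/3000)^0.294 = 0.8491
d^0.77 = 3150^0.77 = 494.0
v^0.4 = 5960^0.4 = 32.37
g^-0.21 = 0.25^-0.21 = 1.338
D = 1.54 × 0.8491 × 494.0 × 32.37 × 1.338 = 27977 m
   = 27.98 km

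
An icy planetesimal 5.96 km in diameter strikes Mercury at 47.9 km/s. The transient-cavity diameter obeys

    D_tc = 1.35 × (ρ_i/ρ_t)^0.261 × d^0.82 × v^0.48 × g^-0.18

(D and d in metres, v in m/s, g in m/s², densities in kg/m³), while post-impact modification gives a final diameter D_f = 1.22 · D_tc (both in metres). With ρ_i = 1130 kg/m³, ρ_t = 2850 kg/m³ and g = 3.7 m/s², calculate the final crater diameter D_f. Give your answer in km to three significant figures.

D_f ≈ 225 km

In SI: d = 5960 m, v = 47900 m/s.
(ρ_i/ρ_t)^0.261 = (1130/2850)^0.261 = 0.7855
d^0.82 = 5960^0.82 = 1247
v^0.48 = 47900^0.48 = 176.4
g^-0.18 = 3.7^-0.18 = 0.7902
D_tc = 1.35 × 0.7855 × 1247 × 176.4 × 0.7902 = 1.843 × 10^5 m
D_f = 1.22 × 1.843 × 10^5 = 2.248 × 10^5 m
     = 224.8 km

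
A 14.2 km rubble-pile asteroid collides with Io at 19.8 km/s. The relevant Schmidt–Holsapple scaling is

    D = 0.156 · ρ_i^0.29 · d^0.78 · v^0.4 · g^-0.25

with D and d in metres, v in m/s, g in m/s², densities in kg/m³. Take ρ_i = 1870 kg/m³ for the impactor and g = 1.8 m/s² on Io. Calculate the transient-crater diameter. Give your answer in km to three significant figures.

D ≈ 109 km

In SI units: d = 14200 m, v = 19800 m/s.
ρ_i^0.29 = 1870^0.29 = 8.889
d^0.78 = 14200^0.78 = 1733
v^0.4 = 19800^0.4 = 52.32
g^-0.25 = 1.8^-0.25 = 0.8633
D = 0.156 × 8.889 × 1733 × 52.32 × 0.8633 = 1.085 × 10^5 m
   = 108.5 km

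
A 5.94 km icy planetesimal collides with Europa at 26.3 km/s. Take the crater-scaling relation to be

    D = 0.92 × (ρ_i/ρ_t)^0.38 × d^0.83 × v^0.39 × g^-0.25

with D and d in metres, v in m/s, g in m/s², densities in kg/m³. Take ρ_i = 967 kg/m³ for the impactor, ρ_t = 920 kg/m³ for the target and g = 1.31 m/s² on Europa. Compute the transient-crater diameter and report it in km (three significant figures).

D ≈ 62.9 km

In SI units: d = 5940 m, v = 26300 m/s.
(ρ_i/ρ_t)^0.38 = (967/920)^0.38 = 1.019
d^0.83 = 5940^0.83 = 1356
v^0.39 = 26300^0.39 = 52.94
g^-0.25 = 1.31^-0.25 = 0.9347
D = 0.92 × 1.019 × 1356 × 52.94 × 0.9347 = 62904 m
   = 62.90 km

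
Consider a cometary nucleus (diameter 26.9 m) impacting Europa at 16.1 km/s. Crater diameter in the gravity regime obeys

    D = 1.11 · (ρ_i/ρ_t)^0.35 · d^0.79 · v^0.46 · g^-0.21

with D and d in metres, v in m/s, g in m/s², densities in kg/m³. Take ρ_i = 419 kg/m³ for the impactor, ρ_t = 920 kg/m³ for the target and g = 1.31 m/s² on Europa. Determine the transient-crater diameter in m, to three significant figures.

In SI units: v = 16100 m/s.
(ρ_i/ρ_t)^0.35 = (419/920)^0.35 = 0.7594
d^0.79 = 26.9^0.79 = 13.47
v^0.46 = 16100^0.46 = 86.13
g^-0.21 = 1.31^-0.21 = 0.9449
D = 1.11 × 0.7594 × 13.47 × 86.13 × 0.9449 = 924.1 m

D ≈ 924 m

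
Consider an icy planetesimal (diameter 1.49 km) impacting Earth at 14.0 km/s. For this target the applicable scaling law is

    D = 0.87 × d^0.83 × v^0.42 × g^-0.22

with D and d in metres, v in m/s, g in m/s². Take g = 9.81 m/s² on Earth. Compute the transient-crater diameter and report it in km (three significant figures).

D ≈ 12.5 km

In SI units: d = 1490 m, v = 14000 m/s.
d^0.83 = 1490^0.83 = 430.3
v^0.42 = 14000^0.42 = 55.13
g^-0.22 = 9.81^-0.22 = 0.6051
D = 0.87 × 430.3 × 55.13 × 0.6051 = 12488 m
   = 12.49 km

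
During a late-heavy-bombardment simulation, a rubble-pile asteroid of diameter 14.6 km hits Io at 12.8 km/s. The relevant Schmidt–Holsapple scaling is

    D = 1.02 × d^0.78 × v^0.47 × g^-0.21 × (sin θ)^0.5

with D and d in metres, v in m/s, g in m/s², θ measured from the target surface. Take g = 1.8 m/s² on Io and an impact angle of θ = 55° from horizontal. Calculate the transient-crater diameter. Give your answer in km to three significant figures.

In SI units: d = 14600 m, v = 12800 m/s.
d^0.78 = 14600^0.78 = 1771
v^0.47 = 12800^0.47 = 85.19
g^-0.21 = 1.8^-0.21 = 0.8839
(sin 55°)^0.5 = 0.8192^0.5 = 0.9051
D = 1.02 × 1771 × 85.19 × 0.8839 × 0.9051 = 1.231 × 10^5 m
   = 123.1 km

D ≈ 123 km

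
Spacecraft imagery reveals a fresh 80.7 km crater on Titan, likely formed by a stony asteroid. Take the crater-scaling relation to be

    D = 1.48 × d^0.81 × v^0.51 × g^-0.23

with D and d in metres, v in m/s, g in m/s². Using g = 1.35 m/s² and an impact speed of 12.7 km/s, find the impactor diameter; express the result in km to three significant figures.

Rearranging for d: d = [D / (1.48 · 12700^0.51 · 1.35^-0.23)]^(1/0.81).
D = 80700 m.
12700^0.51 = 123.9
1.35^-0.23 = 0.9333
Denominator = 1.48 × 123.9 × 0.9333 = 171.1
D / 171.1 = 80700 / 171.1 = 471.7
d = 471.7^(1/0.81) = 471.7^1.2346 = 1999 m

d ≈ 2.00 km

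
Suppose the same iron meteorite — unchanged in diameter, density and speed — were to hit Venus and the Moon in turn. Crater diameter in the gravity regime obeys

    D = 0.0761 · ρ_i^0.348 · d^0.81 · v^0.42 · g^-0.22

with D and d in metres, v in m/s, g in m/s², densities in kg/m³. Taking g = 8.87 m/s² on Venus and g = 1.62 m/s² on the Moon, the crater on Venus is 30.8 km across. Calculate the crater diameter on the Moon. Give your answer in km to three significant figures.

D ≈ 44.8 km

All impactor-dependent factors cancel in the ratio, leaving D_Moon/D_Venus = (g_Moon/g_Venus)^-0.22.
(1.62/8.87)^-0.22 = 0.1826^-0.22 = 1.454
D_Moon = 1.454 × 30.8 km = 44.8 km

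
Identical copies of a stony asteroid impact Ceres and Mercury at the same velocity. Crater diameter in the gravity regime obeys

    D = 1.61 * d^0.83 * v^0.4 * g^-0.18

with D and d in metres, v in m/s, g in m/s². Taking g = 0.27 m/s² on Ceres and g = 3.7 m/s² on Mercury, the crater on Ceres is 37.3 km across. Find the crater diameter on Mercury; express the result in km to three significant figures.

D ≈ 23.3 km

All impactor-dependent factors cancel in the ratio, leaving D_Mercury/D_Ceres = (g_Mercury/g_Ceres)^-0.18.
(3.7/0.27)^-0.18 = 13.70^-0.18 = 0.6243
D_Mercury = 0.6243 × 37.3 km = 23.3 km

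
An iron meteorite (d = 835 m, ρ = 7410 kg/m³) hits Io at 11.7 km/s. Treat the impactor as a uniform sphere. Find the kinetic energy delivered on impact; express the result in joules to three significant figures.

v = 11700 m/s.
Mass m = (π/6) ρ d³ = (π/6) × 7410 × (835)³ = 2.259 × 10^12 kg
E = ½ m v² = 0.5 × 2.259 × 10^12 × (11700)² = 1.546 × 10^20 J

E ≈ 1.55 × 10^20 J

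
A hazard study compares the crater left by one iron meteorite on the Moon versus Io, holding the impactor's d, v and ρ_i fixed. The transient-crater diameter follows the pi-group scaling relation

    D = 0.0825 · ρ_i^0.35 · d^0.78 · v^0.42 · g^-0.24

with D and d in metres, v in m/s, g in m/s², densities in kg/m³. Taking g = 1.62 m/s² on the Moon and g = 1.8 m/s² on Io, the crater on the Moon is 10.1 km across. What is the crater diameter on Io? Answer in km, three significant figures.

D ≈ 9.85 km

All impactor-dependent factors cancel in the ratio, leaving D_Io/D_Moon = (g_Io/g_Moon)^-0.24.
(1.8/1.62)^-0.24 = 1.111^-0.24 = 0.9751
D_Io = 0.9751 × 10.1 km = 9.85 km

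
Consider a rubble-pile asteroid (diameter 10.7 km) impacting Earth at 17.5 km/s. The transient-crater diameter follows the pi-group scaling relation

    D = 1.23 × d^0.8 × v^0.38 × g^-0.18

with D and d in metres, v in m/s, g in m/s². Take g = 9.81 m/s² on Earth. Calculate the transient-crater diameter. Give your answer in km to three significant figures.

D ≈ 55.9 km

In SI units: d = 10700 m, v = 17500 m/s.
d^0.8 = 10700^0.8 = 1673
v^0.38 = 17500^0.38 = 40.96
g^-0.18 = 9.81^-0.18 = 0.6630
D = 1.23 × 1673 × 40.96 × 0.6630 = 55882 m
   = 55.88 km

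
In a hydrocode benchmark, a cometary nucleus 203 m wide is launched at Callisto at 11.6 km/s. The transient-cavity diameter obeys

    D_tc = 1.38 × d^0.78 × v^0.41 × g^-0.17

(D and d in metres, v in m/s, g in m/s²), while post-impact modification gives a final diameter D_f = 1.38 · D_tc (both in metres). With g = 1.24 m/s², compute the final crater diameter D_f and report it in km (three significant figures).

D_f ≈ 5.37 km

v = 11600 m/s.
d^0.78 = 203^0.78 = 63.07
v^0.41 = 11600^0.41 = 46.39
g^-0.17 = 1.24^-0.17 = 0.9641
D_tc = 1.38 × 63.07 × 46.39 × 0.9641 = 3893 m
D_f = 1.38 × 3893 = 5372 m
     = 5.372 km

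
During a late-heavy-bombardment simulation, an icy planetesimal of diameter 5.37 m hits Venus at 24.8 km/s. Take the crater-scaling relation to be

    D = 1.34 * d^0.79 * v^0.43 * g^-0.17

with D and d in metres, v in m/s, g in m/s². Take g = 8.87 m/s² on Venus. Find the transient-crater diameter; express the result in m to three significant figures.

In SI units: v = 24800 m/s.
d^0.79 = 5.37^0.79 = 3.773
v^0.43 = 24800^0.43 = 77.56
g^-0.17 = 8.87^-0.17 = 0.6900
D = 1.34 × 3.773 × 77.56 × 0.6900 = 270.6 m

D ≈ 271 m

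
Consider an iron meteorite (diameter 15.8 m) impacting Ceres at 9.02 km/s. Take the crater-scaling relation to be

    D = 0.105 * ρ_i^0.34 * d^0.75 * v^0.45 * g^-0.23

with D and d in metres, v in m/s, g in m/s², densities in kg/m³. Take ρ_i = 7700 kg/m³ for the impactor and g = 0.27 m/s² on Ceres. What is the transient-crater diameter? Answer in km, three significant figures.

D ≈ 1.42 km

In SI units: v = 9020 m/s.
ρ_i^0.34 = 7700^0.34 = 20.96
d^0.75 = 15.8^0.75 = 7.925
v^0.45 = 9020^0.45 = 60.23
g^-0.23 = 0.27^-0.23 = 1.351
D = 0.105 × 20.96 × 7.925 × 60.23 × 1.351 = 1419 m
   = 1.419 km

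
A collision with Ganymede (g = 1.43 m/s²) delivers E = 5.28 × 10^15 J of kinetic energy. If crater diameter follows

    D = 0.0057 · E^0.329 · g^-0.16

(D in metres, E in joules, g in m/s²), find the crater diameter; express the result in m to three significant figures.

E^0.329 = (5.28 × 10^15)^0.329 = 1.488 × 10^5
g^-0.16 = 1.43^-0.16 = 0.9444
D = 0.0057 × 1.488 × 10^5 × 0.9444 = 801.0 m

D ≈ 801 m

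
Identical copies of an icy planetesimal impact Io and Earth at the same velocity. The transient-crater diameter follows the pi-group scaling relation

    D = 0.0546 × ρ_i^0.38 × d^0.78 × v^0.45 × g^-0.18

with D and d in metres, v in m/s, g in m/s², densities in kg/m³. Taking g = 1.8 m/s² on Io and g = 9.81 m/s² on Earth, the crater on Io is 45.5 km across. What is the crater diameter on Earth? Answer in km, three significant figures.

D ≈ 33.5 km

All impactor-dependent factors cancel in the ratio, leaving D_Earth/D_Io = (g_Earth/g_Io)^-0.18.
(9.81/1.8)^-0.18 = 5.450^-0.18 = 0.7370
D_Earth = 0.7370 × 45.5 km = 33.5 km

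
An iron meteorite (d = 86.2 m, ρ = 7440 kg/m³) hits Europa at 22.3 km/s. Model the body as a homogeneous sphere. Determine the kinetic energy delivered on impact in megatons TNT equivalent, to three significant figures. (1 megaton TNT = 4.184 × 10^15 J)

v = 22300 m/s.
Mass m = (π/6) ρ d³ = (π/6) × 7440 × (86.2)³ = 2.495 × 10^9 kg
E = ½ m v² = 0.5 × 2.495 × 10^9 × (22300)² = 6.204 × 10^17 J
   = 6.204 × 10^17 / 4.184×10^15 = 148.3 Mt

E ≈ 148 Mt TNT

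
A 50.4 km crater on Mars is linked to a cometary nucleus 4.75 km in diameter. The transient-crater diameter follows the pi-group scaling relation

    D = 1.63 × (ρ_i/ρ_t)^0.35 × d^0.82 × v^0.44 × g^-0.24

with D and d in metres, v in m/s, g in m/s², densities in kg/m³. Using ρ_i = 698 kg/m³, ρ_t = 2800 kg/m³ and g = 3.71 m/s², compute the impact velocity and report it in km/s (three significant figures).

Rearranging for v: v = [D / (1.63 · (698/2800)^0.35 · 4750^0.82 · 3.71^-0.24)]^(1/0.44).
D = 50400 m.
(698/2800)^0.35 = 0.6150
4750^0.82 = 1035
3.71^-0.24 = 0.7300
Denominator = 1.63 × 0.6150 × 1035 × 0.7300 = 757.4
D / 757.4 = 50400 / 757.4 = 66.54
v = 66.54^(1/0.44) = 66.54^2.2727 = 13910 m/s

v ≈ 13.9 km/s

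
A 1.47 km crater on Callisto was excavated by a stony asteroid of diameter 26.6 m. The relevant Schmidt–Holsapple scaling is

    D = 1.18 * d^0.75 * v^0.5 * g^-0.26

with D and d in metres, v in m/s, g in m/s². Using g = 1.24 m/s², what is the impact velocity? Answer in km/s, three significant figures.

v ≈ 12.7 km/s

Rearranging for v: v = [D / (1.18 · 26.6^0.75 · 1.24^-0.26)]^(1/0.5).
D = 1470 m.
26.6^0.75 = 11.71
1.24^-0.26 = 0.9456
Denominator = 1.18 × 11.71 × 0.9456 = 13.07
D / 13.07 = 1470 / 13.07 = 112.5
v = 112.5^(1/0.5) = 112.5^2 = 12656 m/s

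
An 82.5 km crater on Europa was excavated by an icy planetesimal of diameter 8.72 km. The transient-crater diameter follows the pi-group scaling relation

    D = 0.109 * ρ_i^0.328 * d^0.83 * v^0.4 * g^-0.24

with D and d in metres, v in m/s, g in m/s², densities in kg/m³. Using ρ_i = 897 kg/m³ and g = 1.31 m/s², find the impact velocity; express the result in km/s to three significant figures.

Rearranging for v: v = [D / (0.109 · 897^0.328 · 8720^0.83 · 1.31^-0.24)]^(1/0.4).
D = 82500 m.
897^0.328 = 9.301
8720^0.83 = 1865
1.31^-0.24 = 0.9372
Denominator = 0.109 × 9.301 × 1865 × 0.9372 = 1772
D / 1772 = 82500 / 1772 = 46.56
v = 46.56^(1/0.4) = 46.56^2.5 = 14792 m/s

v ≈ 14.8 km/s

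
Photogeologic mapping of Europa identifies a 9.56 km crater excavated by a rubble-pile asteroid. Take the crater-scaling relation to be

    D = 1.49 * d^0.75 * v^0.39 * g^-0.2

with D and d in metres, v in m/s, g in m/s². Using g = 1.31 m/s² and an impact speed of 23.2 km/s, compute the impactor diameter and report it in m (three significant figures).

d ≈ 688 m

Rearranging for d: d = [D / (1.49 · 23200^0.39 · 1.31^-0.2)]^(1/0.75).
D = 9560 m.
23200^0.39 = 50.41
1.31^-0.2 = 0.9474
Denominator = 1.49 × 50.41 × 0.9474 = 71.16
D / 71.16 = 9560 / 71.16 = 134.3
d = 134.3^(1/0.75) = 134.3^1.3333 = 687.6 m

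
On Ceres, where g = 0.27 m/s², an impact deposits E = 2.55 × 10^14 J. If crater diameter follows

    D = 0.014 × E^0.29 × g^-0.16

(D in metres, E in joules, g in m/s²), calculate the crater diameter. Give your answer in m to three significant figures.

D ≈ 260 m

E^0.29 = (2.55 × 10^14)^0.29 = 1.506 × 10^4
g^-0.16 = 0.27^-0.16 = 1.233
D = 0.014 × 1.506 × 10^4 × 1.233 = 260.0 m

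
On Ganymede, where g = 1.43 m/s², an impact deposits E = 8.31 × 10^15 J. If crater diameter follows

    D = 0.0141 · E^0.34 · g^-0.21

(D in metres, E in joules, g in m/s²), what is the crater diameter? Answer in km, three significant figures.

D ≈ 3.38 km

E^0.34 = (8.31 × 10^15)^0.34 = 2.586 × 10^5
g^-0.21 = 1.43^-0.21 = 0.9276
D = 0.0141 × 2.586 × 10^5 × 0.9276 = 3382 m
   = 3.382 km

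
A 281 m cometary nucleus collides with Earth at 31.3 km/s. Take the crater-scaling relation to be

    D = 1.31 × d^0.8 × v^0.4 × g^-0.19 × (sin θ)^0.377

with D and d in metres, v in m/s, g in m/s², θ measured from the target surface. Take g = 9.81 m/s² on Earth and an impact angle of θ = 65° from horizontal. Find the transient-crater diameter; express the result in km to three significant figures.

In SI units: v = 31300 m/s.
d^0.8 = 281^0.8 = 90.98
v^0.4 = 31300^0.4 = 62.84
g^-0.19 = 9.81^-0.19 = 0.6480
(sin 65°)^0.377 = 0.9063^0.377 = 0.9636
D = 1.31 × 90.98 × 62.84 × 0.6480 × 0.9636 = 4677 m
   = 4.677 km

D ≈ 4.68 km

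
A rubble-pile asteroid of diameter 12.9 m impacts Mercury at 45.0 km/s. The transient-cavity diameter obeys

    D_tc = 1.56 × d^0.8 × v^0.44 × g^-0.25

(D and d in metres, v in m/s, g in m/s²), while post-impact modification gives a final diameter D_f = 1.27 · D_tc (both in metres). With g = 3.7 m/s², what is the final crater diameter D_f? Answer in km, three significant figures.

v = 45000 m/s.
d^0.8 = 12.9^0.8 = 7.735
v^0.44 = 45000^0.44 = 111.5
g^-0.25 = 3.7^-0.25 = 0.7210
D_tc = 1.56 × 7.735 × 111.5 × 0.7210 = 970.1 m
D_f = 1.27 × 970.1 = 1232 m
     = 1.232 km

D_f ≈ 1.23 km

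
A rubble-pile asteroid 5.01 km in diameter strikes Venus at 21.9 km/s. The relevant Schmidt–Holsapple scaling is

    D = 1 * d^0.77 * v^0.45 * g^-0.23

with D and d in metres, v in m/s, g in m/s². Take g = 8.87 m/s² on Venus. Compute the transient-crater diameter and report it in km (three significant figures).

In SI units: d = 5010 m, v = 21900 m/s.
d^0.77 = 5010^0.77 = 706.1
v^0.45 = 21900^0.45 = 89.78
g^-0.23 = 8.87^-0.23 = 0.6053
D = 1 × 706.1 × 89.78 × 0.6053 = 38372 m
   = 38.37 km

D ≈ 38.4 km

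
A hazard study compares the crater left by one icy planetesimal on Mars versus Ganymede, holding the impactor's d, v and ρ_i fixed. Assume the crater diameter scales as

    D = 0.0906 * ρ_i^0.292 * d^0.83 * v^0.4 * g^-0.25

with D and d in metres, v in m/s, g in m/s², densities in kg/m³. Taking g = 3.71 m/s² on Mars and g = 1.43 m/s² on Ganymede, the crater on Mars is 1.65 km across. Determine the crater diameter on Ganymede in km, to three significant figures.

All impactor-dependent factors cancel in the ratio, leaving D_Ganymede/D_Mars = (g_Ganymede/g_Mars)^-0.25.
(1.43/3.71)^-0.25 = 0.3854^-0.25 = 1.269
D_Ganymede = 1.269 × 1.65 km = 2.09 km

D ≈ 2.09 km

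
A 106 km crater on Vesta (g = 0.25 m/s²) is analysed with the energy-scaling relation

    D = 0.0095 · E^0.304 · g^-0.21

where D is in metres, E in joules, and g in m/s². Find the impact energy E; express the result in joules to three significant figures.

E ≈ 5.85 × 10^22 J

Rearranging: E = [D / (0.0095 · g^-0.21)]^(1/0.304).
D = 106000 m.
g^-0.21 = 0.25^-0.21 = 1.338
D / (0.0095 × 1.338) = 106000 / (0.01271) = 8.340 × 10^6
E = (8.340 × 10^6)^3.2895 = 5.850 × 10^22 J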